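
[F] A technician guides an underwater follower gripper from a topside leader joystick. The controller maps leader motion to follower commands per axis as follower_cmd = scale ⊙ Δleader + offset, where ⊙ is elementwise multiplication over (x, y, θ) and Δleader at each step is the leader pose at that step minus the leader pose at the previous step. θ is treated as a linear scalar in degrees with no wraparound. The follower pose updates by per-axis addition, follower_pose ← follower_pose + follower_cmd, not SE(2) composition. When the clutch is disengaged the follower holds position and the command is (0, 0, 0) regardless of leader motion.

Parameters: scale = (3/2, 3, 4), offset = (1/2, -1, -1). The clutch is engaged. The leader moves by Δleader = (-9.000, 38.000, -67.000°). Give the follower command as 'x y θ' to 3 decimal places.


axis x: 3/2·-9.000 + 1/2 = -13.000
axis y: 3·38.000 + -1 = 113.000
axis θ: 4·-67.000 + -1 = -269.000

-13.000 113.000 -269.000


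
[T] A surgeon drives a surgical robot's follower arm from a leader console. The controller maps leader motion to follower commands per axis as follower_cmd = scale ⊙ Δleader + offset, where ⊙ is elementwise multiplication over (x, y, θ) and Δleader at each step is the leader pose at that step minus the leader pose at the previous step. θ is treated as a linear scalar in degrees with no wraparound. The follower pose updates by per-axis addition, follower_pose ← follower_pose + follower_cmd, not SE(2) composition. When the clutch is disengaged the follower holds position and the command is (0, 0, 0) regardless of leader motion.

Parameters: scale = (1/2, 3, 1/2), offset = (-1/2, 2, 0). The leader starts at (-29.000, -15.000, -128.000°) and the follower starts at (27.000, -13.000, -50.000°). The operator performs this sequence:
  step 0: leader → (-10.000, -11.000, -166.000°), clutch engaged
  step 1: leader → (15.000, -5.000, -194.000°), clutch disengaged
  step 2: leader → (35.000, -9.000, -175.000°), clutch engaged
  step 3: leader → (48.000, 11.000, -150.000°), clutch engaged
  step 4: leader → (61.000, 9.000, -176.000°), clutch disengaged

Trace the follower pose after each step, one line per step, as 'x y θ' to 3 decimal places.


step 0: Δleader=(19.000, 4.000, -38.000°), engaged; cmd=(9.000, 14.000, -19.000°) → follower=(36.000, 1.000, -69.000°)
step 1: Δleader=(25.000, 6.000, -28.000°), disengaged; cmd=(0,0,0) → follower holds at (36.000, 1.000, -69.000°)
step 2: Δleader=(20.000, -4.000, 19.000°), engaged; cmd=(9.500, -10.000, 9.500°) → follower=(45.500, -9.000, -59.500°)
step 3: Δleader=(13.000, 20.000, 25.000°), engaged; cmd=(6.000, 62.000, 12.500°) → follower=(51.500, 53.000, -47.000°)
step 4: Δleader=(13.000, -2.000, -26.000°), disengaged; cmd=(0,0,0) → follower holds at (51.500, 53.000, -47.000°)

36.000 1.000 -69.000
36.000 1.000 -69.000
45.500 -9.000 -59.500
51.500 53.000 -47.000
51.500 53.000 -47.000


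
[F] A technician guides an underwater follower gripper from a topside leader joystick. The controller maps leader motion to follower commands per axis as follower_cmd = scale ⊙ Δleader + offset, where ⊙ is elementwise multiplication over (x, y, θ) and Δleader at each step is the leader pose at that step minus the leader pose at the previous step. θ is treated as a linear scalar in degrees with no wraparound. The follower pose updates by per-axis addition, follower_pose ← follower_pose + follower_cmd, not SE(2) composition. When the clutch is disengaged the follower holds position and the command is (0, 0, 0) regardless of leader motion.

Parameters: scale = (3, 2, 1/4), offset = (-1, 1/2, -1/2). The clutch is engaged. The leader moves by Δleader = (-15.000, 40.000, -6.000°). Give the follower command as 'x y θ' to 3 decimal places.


axis x: 3·-15.000 + -1 = -46.000
axis y: 2·40.000 + 1/2 = 80.500
axis θ: 1/4·-6.000 + -1/2 = -2.000

-46.000 80.500 -2.000


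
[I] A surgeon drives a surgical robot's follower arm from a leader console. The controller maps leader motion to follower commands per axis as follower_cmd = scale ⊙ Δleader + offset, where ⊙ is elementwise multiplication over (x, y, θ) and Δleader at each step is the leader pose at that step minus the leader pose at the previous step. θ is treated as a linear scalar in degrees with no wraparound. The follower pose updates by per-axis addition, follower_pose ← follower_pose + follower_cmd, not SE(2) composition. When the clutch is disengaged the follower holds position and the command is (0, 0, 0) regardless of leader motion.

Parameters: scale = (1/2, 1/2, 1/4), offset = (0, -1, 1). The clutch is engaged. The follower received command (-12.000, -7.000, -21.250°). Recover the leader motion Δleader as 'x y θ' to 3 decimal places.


axis x: (-12.000 − 0) / (1/2) = -24.000
axis y: (-7.000 − -1) / (1/2) = -12.000
axis θ: (-21.250 − 1) / (1/4) = -89.000

-24.000 -12.000 -89.000


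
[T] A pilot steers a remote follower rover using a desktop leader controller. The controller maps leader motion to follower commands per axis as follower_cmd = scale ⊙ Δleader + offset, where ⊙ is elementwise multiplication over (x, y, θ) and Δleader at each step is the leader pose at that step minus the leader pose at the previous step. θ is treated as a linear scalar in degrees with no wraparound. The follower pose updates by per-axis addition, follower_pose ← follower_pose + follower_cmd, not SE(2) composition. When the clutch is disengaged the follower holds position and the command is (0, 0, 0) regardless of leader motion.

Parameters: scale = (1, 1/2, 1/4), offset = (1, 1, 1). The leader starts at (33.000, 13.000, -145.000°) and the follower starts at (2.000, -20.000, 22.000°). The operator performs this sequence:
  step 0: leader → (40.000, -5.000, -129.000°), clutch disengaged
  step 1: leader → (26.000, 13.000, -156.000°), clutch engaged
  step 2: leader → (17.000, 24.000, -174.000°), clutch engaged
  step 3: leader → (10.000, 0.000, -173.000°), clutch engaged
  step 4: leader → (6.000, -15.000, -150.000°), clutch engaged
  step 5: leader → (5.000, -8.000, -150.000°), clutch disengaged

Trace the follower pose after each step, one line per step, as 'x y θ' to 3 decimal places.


step 0: Δleader=(7.000, -18.000, 16.000°), disengaged; cmd=(0,0,0) → follower holds at (2.000, -20.000, 22.000°)
step 1: Δleader=(-14.000, 18.000, -27.000°), engaged; cmd=(-13.000, 10.000, -5.750°) → follower=(-11.000, -10.000, 16.250°)
step 2: Δleader=(-9.000, 11.000, -18.000°), engaged; cmd=(-8.000, 6.500, -3.500°) → follower=(-19.000, -3.500, 12.750°)
step 3: Δleader=(-7.000, -24.000, 1.000°), engaged; cmd=(-6.000, -11.000, 1.250°) → follower=(-25.000, -14.500, 14.000°)
step 4: Δleader=(-4.000, -15.000, 23.000°), engaged; cmd=(-3.000, -6.500, 6.750°) → follower=(-28.000, -21.000, 20.750°)
step 5: Δleader=(-1.000, 7.000, 0.000°), disengaged; cmd=(0,0,0) → follower holds at (-28.000, -21.000, 20.750°)

2.000 -20.000 22.000
-11.000 -10.000 16.250
-19.000 -3.500 12.750
-25.000 -14.500 14.000
-28.000 -21.000 20.750
-28.000 -21.000 20.750


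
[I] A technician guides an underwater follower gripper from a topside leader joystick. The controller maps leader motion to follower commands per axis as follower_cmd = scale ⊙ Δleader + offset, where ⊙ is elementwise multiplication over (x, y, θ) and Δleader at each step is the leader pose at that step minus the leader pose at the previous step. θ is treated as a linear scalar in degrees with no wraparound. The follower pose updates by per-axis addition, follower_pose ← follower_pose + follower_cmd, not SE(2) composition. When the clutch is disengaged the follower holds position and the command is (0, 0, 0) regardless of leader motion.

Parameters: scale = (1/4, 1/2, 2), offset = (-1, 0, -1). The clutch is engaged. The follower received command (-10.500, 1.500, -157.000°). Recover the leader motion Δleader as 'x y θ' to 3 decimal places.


axis x: (-10.500 − -1) / (1/4) = -38.000
axis y: (1.500 − 0) / (1/2) = 3.000
axis θ: (-157.000 − -1) / (2) = -78.000

-38.000 3.000 -78.000


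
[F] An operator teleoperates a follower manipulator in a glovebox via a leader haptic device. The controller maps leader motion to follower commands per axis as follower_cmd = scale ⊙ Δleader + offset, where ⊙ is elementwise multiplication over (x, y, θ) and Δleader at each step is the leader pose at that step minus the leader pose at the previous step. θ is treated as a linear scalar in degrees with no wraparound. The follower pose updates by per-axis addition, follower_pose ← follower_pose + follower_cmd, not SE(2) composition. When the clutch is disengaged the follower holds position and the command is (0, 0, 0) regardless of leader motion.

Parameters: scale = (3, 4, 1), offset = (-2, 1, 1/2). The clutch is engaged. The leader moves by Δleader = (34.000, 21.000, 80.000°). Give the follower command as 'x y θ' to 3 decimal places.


100.000 85.000 80.500

axis x: 3·34.000 + -2 = 100.000
axis y: 4·21.000 + 1 = 85.000
axis θ: 1·80.000 + 1/2 = 80.500


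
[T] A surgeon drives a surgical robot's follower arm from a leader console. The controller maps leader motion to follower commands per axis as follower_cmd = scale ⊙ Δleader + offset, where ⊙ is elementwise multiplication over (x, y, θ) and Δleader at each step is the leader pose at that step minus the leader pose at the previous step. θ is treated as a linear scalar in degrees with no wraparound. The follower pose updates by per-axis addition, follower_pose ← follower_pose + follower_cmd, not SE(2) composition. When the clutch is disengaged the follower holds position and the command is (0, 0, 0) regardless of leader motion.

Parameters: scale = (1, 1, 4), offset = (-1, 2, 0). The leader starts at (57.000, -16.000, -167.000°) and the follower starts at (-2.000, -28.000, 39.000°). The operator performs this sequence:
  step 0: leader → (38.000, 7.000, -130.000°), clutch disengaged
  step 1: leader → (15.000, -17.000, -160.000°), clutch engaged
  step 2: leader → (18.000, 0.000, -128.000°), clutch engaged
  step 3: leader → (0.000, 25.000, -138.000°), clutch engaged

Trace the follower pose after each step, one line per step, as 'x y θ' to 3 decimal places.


step 0: Δleader=(-19.000, 23.000, 37.000°), disengaged; cmd=(0,0,0) → follower holds at (-2.000, -28.000, 39.000°)
step 1: Δleader=(-23.000, -24.000, -30.000°), engaged; cmd=(-24.000, -22.000, -120.000°) → follower=(-26.000, -50.000, -81.000°)
step 2: Δleader=(3.000, 17.000, 32.000°), engaged; cmd=(2.000, 19.000, 128.000°) → follower=(-24.000, -31.000, 47.000°)
step 3: Δleader=(-18.000, 25.000, -10.000°), engaged; cmd=(-19.000, 27.000, -40.000°) → follower=(-43.000, -4.000, 7.000°)

-2.000 -28.000 39.000
-26.000 -50.000 -81.000
-24.000 -31.000 47.000
-43.000 -4.000 7.000


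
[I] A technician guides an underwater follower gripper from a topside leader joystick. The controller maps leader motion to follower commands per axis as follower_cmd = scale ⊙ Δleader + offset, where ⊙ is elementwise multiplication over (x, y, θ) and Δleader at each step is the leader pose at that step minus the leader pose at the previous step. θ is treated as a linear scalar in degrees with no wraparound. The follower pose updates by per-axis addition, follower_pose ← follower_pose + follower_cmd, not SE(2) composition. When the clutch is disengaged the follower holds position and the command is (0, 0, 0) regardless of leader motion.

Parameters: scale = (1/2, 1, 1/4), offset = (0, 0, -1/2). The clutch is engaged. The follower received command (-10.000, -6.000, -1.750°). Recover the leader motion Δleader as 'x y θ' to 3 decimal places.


axis x: (-10.000 − 0) / (1/2) = -20.000
axis y: (-6.000 − 0) / (1) = -6.000
axis θ: (-1.750 − -1/2) / (1/4) = -5.000

-20.000 -6.000 -5.000


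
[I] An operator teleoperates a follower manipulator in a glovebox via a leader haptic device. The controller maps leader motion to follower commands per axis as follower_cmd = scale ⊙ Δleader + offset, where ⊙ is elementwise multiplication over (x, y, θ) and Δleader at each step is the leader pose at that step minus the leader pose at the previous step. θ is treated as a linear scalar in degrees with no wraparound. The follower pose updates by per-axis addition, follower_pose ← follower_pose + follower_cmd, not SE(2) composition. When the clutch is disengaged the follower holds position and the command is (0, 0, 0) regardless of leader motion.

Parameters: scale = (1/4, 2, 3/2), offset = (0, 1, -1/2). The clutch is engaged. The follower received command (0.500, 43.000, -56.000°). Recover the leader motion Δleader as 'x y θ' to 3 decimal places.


axis x: (0.500 − 0) / (1/4) = 2.000
axis y: (43.000 − 1) / (2) = 21.000
axis θ: (-56.000 − -1/2) / (3/2) = -37.000

2.000 21.000 -37.000


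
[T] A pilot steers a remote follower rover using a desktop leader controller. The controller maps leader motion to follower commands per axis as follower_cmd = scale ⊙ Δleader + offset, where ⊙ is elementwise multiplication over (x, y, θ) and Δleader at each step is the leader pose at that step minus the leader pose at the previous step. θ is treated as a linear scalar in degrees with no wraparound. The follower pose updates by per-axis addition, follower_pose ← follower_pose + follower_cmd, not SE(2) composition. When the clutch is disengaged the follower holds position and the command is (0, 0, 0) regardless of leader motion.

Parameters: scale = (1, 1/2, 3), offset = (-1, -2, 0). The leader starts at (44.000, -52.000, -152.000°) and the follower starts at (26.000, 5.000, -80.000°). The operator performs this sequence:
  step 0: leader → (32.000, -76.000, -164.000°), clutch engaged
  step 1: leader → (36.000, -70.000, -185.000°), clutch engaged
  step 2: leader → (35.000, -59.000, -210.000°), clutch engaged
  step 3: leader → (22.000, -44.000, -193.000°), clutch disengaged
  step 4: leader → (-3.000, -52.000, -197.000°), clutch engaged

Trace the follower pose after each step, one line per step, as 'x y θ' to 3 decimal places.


step 0: Δleader=(-12.000, -24.000, -12.000°), engaged; cmd=(-13.000, -14.000, -36.000°) → follower=(13.000, -9.000, -116.000°)
step 1: Δleader=(4.000, 6.000, -21.000°), engaged; cmd=(3.000, 1.000, -63.000°) → follower=(16.000, -8.000, -179.000°)
step 2: Δleader=(-1.000, 11.000, -25.000°), engaged; cmd=(-2.000, 3.500, -75.000°) → follower=(14.000, -4.500, -254.000°)
step 3: Δleader=(-13.000, 15.000, 17.000°), disengaged; cmd=(0,0,0) → follower holds at (14.000, -4.500, -254.000°)
step 4: Δleader=(-25.000, -8.000, -4.000°), engaged; cmd=(-26.000, -6.000, -12.000°) → follower=(-12.000, -10.500, -266.000°)

13.000 -9.000 -116.000
16.000 -8.000 -179.000
14.000 -4.500 -254.000
14.000 -4.500 -254.000
-12.000 -10.500 -266.000


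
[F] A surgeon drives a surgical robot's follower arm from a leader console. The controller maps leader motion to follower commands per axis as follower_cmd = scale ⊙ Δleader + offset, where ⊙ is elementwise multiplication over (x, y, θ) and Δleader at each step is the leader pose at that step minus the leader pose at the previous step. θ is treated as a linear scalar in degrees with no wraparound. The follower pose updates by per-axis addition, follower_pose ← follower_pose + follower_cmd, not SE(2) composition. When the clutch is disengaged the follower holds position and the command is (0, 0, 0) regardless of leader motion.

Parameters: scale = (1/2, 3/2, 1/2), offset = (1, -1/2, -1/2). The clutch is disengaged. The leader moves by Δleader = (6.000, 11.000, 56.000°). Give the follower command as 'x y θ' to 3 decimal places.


clutch disengaged → follower holds; cmd = (0, 0, 0)

0.000 0.000 0.000


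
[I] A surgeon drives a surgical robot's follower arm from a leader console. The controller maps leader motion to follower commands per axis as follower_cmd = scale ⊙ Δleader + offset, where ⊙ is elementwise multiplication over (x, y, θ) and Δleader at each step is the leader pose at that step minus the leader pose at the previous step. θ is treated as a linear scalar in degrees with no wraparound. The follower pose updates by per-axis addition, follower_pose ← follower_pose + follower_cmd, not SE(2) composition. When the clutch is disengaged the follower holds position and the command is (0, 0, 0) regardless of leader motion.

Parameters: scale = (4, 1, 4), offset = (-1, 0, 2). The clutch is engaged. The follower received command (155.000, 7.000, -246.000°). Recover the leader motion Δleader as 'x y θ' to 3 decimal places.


39.000 7.000 -62.000

axis x: (155.000 − -1) / (4) = 39.000
axis y: (7.000 − 0) / (1) = 7.000
axis θ: (-246.000 − 2) / (4) = -62.000


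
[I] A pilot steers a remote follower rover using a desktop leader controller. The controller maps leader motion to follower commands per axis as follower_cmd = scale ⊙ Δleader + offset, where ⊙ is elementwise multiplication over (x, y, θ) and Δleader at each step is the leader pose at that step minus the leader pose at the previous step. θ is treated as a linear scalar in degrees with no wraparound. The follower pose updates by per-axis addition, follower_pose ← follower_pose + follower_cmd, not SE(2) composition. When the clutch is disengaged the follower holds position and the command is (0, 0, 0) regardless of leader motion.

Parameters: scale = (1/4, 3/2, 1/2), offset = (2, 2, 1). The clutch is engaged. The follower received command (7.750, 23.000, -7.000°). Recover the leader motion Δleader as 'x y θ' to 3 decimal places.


23.000 14.000 -16.000

axis x: (7.750 − 2) / (1/4) = 23.000
axis y: (23.000 − 2) / (3/2) = 14.000
axis θ: (-7.000 − 1) / (1/2) = -16.000


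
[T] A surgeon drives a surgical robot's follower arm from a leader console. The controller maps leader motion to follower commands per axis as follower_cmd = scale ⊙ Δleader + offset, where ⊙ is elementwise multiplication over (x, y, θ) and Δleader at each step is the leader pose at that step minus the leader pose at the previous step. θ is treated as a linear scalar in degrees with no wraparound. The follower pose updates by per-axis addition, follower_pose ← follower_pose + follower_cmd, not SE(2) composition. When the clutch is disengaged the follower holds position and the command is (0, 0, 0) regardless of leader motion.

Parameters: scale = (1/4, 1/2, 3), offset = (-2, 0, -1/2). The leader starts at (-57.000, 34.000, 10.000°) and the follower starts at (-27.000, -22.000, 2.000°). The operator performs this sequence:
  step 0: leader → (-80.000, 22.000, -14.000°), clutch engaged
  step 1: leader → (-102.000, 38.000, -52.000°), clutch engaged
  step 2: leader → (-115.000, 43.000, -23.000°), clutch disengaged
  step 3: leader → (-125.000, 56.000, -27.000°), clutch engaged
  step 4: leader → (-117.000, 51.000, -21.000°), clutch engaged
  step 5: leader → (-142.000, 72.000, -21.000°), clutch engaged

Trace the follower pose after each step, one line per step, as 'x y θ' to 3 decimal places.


-34.750 -28.000 -70.500
-42.250 -20.000 -185.000
-42.250 -20.000 -185.000
-46.750 -13.500 -197.500
-46.750 -16.000 -180.000
-55.000 -5.500 -180.500

step 0: Δleader=(-23.000, -12.000, -24.000°), engaged; cmd=(-7.750, -6.000, -72.500°) → follower=(-34.750, -28.000, -70.500°)
step 1: Δleader=(-22.000, 16.000, -38.000°), engaged; cmd=(-7.500, 8.000, -114.500°) → follower=(-42.250, -20.000, -185.000°)
step 2: Δleader=(-13.000, 5.000, 29.000°), disengaged; cmd=(0,0,0) → follower holds at (-42.250, -20.000, -185.000°)
step 3: Δleader=(-10.000, 13.000, -4.000°), engaged; cmd=(-4.500, 6.500, -12.500°) → follower=(-46.750, -13.500, -197.500°)
step 4: Δleader=(8.000, -5.000, 6.000°), engaged; cmd=(0.000, -2.500, 17.500°) → follower=(-46.750, -16.000, -180.000°)
step 5: Δleader=(-25.000, 21.000, 0.000°), engaged; cmd=(-8.250, 10.500, -0.500°) → follower=(-55.000, -5.500, -180.500°)


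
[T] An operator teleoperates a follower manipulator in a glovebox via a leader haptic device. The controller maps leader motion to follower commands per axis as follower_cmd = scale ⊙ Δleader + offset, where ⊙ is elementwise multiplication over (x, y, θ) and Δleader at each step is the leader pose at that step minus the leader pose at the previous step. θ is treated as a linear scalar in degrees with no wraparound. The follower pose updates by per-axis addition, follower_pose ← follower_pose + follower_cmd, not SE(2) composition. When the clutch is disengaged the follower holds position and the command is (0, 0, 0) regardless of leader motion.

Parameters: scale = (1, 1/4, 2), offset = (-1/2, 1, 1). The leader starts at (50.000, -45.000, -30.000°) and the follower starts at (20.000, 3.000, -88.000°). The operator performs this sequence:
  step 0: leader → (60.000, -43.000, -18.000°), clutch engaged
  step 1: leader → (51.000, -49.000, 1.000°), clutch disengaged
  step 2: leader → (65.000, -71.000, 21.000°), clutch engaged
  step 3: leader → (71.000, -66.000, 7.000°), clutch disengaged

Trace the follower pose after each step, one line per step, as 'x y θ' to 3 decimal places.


29.500 4.500 -63.000
29.500 4.500 -63.000
43.000 0.000 -22.000
43.000 0.000 -22.000

step 0: Δleader=(10.000, 2.000, 12.000°), engaged; cmd=(9.500, 1.500, 25.000°) → follower=(29.500, 4.500, -63.000°)
step 1: Δleader=(-9.000, -6.000, 19.000°), disengaged; cmd=(0,0,0) → follower holds at (29.500, 4.500, -63.000°)
step 2: Δleader=(14.000, -22.000, 20.000°), engaged; cmd=(13.500, -4.500, 41.000°) → follower=(43.000, 0.000, -22.000°)
step 3: Δleader=(6.000, 5.000, -14.000°), disengaged; cmd=(0,0,0) → follower holds at (43.000, 0.000, -22.000°)


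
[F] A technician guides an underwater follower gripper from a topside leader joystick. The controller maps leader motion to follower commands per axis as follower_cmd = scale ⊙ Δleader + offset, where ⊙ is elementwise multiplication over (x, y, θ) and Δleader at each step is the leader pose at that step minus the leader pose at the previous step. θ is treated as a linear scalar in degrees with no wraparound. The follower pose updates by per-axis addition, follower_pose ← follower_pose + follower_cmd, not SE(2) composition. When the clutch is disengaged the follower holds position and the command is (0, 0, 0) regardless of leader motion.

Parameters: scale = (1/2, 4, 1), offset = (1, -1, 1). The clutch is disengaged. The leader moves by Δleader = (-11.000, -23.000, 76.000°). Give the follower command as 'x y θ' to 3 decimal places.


clutch disengaged → follower holds; cmd = (0, 0, 0)

0.000 0.000 0.000


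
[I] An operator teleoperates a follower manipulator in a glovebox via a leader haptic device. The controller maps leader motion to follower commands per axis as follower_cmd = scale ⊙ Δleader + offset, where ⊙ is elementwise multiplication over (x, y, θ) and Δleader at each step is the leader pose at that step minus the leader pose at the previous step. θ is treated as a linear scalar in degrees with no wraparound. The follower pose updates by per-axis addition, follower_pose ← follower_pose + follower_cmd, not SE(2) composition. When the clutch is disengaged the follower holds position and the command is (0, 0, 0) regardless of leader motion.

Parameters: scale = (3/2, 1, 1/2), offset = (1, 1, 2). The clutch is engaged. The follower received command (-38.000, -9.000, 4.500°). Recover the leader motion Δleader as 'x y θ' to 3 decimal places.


-26.000 -10.000 5.000

axis x: (-38.000 − 1) / (3/2) = -26.000
axis y: (-9.000 − 1) / (1) = -10.000
axis θ: (4.500 − 2) / (1/2) = 5.000


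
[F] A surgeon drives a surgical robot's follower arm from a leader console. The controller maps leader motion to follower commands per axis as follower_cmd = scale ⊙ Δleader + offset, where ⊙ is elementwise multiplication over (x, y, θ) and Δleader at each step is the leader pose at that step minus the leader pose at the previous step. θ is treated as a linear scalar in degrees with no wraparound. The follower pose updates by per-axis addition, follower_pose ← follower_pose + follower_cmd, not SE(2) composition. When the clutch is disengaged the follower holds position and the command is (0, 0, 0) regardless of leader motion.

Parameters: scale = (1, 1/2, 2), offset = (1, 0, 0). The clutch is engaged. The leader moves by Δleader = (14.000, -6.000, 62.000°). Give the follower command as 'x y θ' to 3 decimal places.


15.000 -3.000 124.000

axis x: 1·14.000 + 1 = 15.000
axis y: 1/2·-6.000 + 0 = -3.000
axis θ: 2·62.000 + 0 = 124.000


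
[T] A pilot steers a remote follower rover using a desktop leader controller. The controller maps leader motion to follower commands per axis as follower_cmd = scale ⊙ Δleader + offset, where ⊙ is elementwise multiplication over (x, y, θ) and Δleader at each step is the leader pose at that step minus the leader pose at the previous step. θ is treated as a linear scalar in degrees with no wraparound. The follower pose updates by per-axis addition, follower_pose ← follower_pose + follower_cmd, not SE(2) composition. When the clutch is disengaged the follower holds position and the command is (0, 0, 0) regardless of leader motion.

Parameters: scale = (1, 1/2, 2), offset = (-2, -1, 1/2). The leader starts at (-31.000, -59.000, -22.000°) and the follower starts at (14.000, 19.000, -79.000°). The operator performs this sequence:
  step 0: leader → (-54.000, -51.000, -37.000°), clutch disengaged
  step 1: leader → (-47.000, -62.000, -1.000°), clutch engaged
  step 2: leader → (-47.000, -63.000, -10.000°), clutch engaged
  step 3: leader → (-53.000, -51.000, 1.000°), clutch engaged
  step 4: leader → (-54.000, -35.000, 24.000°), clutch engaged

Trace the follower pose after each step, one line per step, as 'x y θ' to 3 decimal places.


step 0: Δleader=(-23.000, 8.000, -15.000°), disengaged; cmd=(0,0,0) → follower holds at (14.000, 19.000, -79.000°)
step 1: Δleader=(7.000, -11.000, 36.000°), engaged; cmd=(5.000, -6.500, 72.500°) → follower=(19.000, 12.500, -6.500°)
step 2: Δleader=(0.000, -1.000, -9.000°), engaged; cmd=(-2.000, -1.500, -17.500°) → follower=(17.000, 11.000, -24.000°)
step 3: Δleader=(-6.000, 12.000, 11.000°), engaged; cmd=(-8.000, 5.000, 22.500°) → follower=(9.000, 16.000, -1.500°)
step 4: Δleader=(-1.000, 16.000, 23.000°), engaged; cmd=(-3.000, 7.000, 46.500°) → follower=(6.000, 23.000, 45.000°)

14.000 19.000 -79.000
19.000 12.500 -6.500
17.000 11.000 -24.000
9.000 16.000 -1.500
6.000 23.000 45.000


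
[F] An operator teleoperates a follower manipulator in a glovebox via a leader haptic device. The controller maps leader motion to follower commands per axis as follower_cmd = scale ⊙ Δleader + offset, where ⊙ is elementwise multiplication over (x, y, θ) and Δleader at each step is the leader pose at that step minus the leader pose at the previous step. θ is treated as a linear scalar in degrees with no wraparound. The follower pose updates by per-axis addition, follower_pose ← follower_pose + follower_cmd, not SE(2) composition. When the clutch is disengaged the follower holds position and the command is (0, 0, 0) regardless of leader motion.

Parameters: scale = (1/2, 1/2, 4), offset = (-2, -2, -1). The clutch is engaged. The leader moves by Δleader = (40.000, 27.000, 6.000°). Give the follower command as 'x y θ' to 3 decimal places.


axis x: 1/2·40.000 + -2 = 18.000
axis y: 1/2·27.000 + -2 = 11.500
axis θ: 4·6.000 + -1 = 23.000

18.000 11.500 23.000


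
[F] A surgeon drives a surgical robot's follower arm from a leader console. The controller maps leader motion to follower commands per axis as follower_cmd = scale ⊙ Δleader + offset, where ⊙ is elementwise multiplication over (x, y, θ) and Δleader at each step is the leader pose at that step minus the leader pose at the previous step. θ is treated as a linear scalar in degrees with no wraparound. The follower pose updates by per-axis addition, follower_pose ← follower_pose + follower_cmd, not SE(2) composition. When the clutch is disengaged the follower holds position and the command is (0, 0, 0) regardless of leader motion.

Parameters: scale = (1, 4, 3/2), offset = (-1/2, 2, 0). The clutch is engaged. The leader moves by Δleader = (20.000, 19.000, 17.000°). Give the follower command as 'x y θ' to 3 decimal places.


axis x: 1·20.000 + -1/2 = 19.500
axis y: 4·19.000 + 2 = 78.000
axis θ: 3/2·17.000 + 0 = 25.500

19.500 78.000 25.500


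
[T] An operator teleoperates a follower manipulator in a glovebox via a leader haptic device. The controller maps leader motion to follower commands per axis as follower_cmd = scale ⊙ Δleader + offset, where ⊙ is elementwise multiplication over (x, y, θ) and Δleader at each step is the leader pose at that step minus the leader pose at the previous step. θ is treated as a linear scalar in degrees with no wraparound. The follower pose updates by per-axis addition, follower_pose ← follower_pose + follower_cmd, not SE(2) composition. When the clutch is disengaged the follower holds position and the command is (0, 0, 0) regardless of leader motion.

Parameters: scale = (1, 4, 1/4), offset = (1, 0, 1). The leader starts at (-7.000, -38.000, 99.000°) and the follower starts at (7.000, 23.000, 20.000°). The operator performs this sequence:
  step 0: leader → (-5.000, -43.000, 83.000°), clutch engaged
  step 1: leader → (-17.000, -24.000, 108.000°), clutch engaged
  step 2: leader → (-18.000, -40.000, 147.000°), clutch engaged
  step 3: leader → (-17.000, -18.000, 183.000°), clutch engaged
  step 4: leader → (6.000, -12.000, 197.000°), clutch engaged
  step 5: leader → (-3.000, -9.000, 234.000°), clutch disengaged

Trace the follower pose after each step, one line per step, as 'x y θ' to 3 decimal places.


10.000 3.000 17.000
-1.000 79.000 24.250
-1.000 15.000 35.000
1.000 103.000 45.000
25.000 127.000 49.500
25.000 127.000 49.500

step 0: Δleader=(2.000, -5.000, -16.000°), engaged; cmd=(3.000, -20.000, -3.000°) → follower=(10.000, 3.000, 17.000°)
step 1: Δleader=(-12.000, 19.000, 25.000°), engaged; cmd=(-11.000, 76.000, 7.250°) → follower=(-1.000, 79.000, 24.250°)
step 2: Δleader=(-1.000, -16.000, 39.000°), engaged; cmd=(0.000, -64.000, 10.750°) → follower=(-1.000, 15.000, 35.000°)
step 3: Δleader=(1.000, 22.000, 36.000°), engaged; cmd=(2.000, 88.000, 10.000°) → follower=(1.000, 103.000, 45.000°)
step 4: Δleader=(23.000, 6.000, 14.000°), engaged; cmd=(24.000, 24.000, 4.500°) → follower=(25.000, 127.000, 49.500°)
step 5: Δleader=(-9.000, 3.000, 37.000°), disengaged; cmd=(0,0,0) → follower holds at (25.000, 127.000, 49.500°)


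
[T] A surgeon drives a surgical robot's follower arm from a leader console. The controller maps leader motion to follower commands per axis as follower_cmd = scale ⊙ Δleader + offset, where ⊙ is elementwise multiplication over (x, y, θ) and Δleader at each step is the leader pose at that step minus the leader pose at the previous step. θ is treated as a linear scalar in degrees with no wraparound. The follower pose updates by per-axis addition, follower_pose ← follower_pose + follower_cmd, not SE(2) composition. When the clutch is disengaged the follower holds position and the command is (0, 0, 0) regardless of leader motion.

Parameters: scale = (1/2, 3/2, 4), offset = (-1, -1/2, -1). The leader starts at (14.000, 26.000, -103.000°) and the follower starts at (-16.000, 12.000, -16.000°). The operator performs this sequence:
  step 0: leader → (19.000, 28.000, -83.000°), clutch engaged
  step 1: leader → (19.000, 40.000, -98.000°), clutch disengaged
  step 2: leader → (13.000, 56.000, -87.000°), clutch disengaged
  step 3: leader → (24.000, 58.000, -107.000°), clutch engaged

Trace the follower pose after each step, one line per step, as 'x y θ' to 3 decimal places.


step 0: Δleader=(5.000, 2.000, 20.000°), engaged; cmd=(1.500, 2.500, 79.000°) → follower=(-14.500, 14.500, 63.000°)
step 1: Δleader=(0.000, 12.000, -15.000°), disengaged; cmd=(0,0,0) → follower holds at (-14.500, 14.500, 63.000°)
step 2: Δleader=(-6.000, 16.000, 11.000°), disengaged; cmd=(0,0,0) → follower holds at (-14.500, 14.500, 63.000°)
step 3: Δleader=(11.000, 2.000, -20.000°), engaged; cmd=(4.500, 2.500, -81.000°) → follower=(-10.000, 17.000, -18.000°)

-14.500 14.500 63.000
-14.500 14.500 63.000
-14.500 14.500 63.000
-10.000 17.000 -18.000


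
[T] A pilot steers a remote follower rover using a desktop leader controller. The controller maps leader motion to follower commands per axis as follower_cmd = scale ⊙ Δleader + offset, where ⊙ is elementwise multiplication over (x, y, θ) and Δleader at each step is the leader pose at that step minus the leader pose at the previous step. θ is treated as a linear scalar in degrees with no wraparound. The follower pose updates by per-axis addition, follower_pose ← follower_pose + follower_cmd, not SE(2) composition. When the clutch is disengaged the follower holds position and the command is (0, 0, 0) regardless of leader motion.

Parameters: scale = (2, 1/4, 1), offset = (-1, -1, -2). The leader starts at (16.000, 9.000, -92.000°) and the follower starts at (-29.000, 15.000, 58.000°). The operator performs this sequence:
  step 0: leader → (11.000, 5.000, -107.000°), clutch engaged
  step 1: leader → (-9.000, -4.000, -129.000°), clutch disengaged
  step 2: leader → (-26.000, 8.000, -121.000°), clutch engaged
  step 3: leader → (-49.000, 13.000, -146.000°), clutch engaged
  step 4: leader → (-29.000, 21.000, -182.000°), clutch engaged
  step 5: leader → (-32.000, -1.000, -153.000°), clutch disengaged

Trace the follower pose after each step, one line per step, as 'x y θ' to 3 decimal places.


step 0: Δleader=(-5.000, -4.000, -15.000°), engaged; cmd=(-11.000, -2.000, -17.000°) → follower=(-40.000, 13.000, 41.000°)
step 1: Δleader=(-20.000, -9.000, -22.000°), disengaged; cmd=(0,0,0) → follower holds at (-40.000, 13.000, 41.000°)
step 2: Δleader=(-17.000, 12.000, 8.000°), engaged; cmd=(-35.000, 2.000, 6.000°) → follower=(-75.000, 15.000, 47.000°)
step 3: Δleader=(-23.000, 5.000, -25.000°), engaged; cmd=(-47.000, 0.250, -27.000°) → follower=(-122.000, 15.250, 20.000°)
step 4: Δleader=(20.000, 8.000, -36.000°), engaged; cmd=(39.000, 1.000, -38.000°) → follower=(-83.000, 16.250, -18.000°)
step 5: Δleader=(-3.000, -22.000, 29.000°), disengaged; cmd=(0,0,0) → follower holds at (-83.000, 16.250, -18.000°)

-40.000 13.000 41.000
-40.000 13.000 41.000
-75.000 15.000 47.000
-122.000 15.250 20.000
-83.000 16.250 -18.000
-83.000 16.250 -18.000


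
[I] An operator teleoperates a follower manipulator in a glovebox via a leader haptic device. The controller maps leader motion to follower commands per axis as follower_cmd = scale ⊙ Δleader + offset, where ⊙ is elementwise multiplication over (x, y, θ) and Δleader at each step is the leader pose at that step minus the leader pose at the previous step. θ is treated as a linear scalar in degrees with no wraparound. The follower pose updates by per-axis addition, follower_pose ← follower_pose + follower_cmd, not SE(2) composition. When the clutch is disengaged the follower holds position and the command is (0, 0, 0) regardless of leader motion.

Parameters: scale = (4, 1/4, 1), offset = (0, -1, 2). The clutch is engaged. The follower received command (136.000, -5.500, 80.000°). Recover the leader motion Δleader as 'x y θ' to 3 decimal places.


axis x: (136.000 − 0) / (4) = 34.000
axis y: (-5.500 − -1) / (1/4) = -18.000
axis θ: (80.000 − 2) / (1) = 78.000

34.000 -18.000 78.000


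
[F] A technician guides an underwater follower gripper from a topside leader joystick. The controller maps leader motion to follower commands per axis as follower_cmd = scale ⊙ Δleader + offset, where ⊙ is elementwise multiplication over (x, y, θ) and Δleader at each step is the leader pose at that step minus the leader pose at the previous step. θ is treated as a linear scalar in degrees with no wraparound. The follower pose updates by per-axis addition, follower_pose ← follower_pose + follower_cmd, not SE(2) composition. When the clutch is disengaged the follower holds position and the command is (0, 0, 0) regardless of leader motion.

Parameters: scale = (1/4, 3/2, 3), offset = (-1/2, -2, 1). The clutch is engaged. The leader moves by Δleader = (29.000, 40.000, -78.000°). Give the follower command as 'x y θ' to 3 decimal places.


6.750 58.000 -233.000

axis x: 1/4·29.000 + -1/2 = 6.750
axis y: 3/2·40.000 + -2 = 58.000
axis θ: 3·-78.000 + 1 = -233.000


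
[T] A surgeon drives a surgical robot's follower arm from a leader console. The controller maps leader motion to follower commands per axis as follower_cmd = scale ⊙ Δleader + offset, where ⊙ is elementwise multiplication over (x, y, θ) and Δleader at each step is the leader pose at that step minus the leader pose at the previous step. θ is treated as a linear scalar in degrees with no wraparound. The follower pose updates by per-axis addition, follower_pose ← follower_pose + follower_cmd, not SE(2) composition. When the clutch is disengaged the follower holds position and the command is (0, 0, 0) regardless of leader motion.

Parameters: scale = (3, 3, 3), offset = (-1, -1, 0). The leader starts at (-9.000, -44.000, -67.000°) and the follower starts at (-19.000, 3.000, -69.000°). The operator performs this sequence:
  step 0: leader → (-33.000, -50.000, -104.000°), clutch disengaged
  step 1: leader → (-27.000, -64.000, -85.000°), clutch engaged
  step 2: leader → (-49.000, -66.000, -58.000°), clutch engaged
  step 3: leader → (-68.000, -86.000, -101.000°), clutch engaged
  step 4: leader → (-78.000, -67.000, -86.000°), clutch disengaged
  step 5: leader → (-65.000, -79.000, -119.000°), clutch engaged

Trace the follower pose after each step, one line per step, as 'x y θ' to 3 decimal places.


-19.000 3.000 -69.000
-2.000 -40.000 -12.000
-69.000 -47.000 69.000
-127.000 -108.000 -60.000
-127.000 -108.000 -60.000
-89.000 -145.000 -159.000

step 0: Δleader=(-24.000, -6.000, -37.000°), disengaged; cmd=(0,0,0) → follower holds at (-19.000, 3.000, -69.000°)
step 1: Δleader=(6.000, -14.000, 19.000°), engaged; cmd=(17.000, -43.000, 57.000°) → follower=(-2.000, -40.000, -12.000°)
step 2: Δleader=(-22.000, -2.000, 27.000°), engaged; cmd=(-67.000, -7.000, 81.000°) → follower=(-69.000, -47.000, 69.000°)
step 3: Δleader=(-19.000, -20.000, -43.000°), engaged; cmd=(-58.000, -61.000, -129.000°) → follower=(-127.000, -108.000, -60.000°)
step 4: Δleader=(-10.000, 19.000, 15.000°), disengaged; cmd=(0,0,0) → follower holds at (-127.000, -108.000, -60.000°)
step 5: Δleader=(13.000, -12.000, -33.000°), engaged; cmd=(38.000, -37.000, -99.000°) → follower=(-89.000, -145.000, -159.000°)


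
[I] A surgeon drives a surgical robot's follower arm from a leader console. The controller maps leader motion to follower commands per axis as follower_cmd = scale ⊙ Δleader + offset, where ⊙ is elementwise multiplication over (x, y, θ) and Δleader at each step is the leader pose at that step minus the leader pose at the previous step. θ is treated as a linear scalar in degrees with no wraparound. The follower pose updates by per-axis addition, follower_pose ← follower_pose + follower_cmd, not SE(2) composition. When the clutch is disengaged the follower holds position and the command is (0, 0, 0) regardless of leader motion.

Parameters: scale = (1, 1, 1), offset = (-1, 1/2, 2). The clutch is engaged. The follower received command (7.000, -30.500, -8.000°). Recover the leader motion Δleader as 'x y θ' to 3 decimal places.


8.000 -31.000 -10.000

axis x: (7.000 − -1) / (1) = 8.000
axis y: (-30.500 − 1/2) / (1) = -31.000
axis θ: (-8.000 − 2) / (1) = -10.000


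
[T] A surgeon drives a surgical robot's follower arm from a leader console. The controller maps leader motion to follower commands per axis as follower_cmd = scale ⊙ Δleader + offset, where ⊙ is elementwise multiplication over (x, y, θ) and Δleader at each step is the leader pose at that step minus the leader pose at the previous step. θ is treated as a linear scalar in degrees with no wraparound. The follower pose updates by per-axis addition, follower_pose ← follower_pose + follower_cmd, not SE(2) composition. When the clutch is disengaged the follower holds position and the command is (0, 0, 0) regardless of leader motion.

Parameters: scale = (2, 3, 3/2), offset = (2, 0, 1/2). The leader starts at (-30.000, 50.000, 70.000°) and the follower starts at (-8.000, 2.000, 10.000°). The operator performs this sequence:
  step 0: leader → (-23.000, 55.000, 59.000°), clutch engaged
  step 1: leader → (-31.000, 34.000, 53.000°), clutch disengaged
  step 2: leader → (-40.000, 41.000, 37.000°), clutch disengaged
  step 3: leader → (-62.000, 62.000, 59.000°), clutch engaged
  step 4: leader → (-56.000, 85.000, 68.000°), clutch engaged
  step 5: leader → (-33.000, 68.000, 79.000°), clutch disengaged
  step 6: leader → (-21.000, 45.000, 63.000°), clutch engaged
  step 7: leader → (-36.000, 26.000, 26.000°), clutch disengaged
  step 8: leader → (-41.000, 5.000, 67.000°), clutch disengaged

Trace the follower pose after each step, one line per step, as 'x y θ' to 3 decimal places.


step 0: Δleader=(7.000, 5.000, -11.000°), engaged; cmd=(16.000, 15.000, -16.000°) → follower=(8.000, 17.000, -6.000°)
step 1: Δleader=(-8.000, -21.000, -6.000°), disengaged; cmd=(0,0,0) → follower holds at (8.000, 17.000, -6.000°)
step 2: Δleader=(-9.000, 7.000, -16.000°), disengaged; cmd=(0,0,0) → follower holds at (8.000, 17.000, -6.000°)
step 3: Δleader=(-22.000, 21.000, 22.000°), engaged; cmd=(-42.000, 63.000, 33.500°) → follower=(-34.000, 80.000, 27.500°)
step 4: Δleader=(6.000, 23.000, 9.000°), engaged; cmd=(14.000, 69.000, 14.000°) → follower=(-20.000, 149.000, 41.500°)
step 5: Δleader=(23.000, -17.000, 11.000°), disengaged; cmd=(0,0,0) → follower holds at (-20.000, 149.000, 41.500°)
step 6: Δleader=(12.000, -23.000, -16.000°), engaged; cmd=(26.000, -69.000, -23.500°) → follower=(6.000, 80.000, 18.000°)
step 7: Δleader=(-15.000, -19.000, -37.000°), disengaged; cmd=(0,0,0) → follower holds at (6.000, 80.000, 18.000°)
step 8: Δleader=(-5.000, -21.000, 41.000°), disengaged; cmd=(0,0,0) → follower holds at (6.000, 80.000, 18.000°)

8.000 17.000 -6.000
8.000 17.000 -6.000
8.000 17.000 -6.000
-34.000 80.000 27.500
-20.000 149.000 41.500
-20.000 149.000 41.500
6.000 80.000 18.000
6.000 80.000 18.000
6.000 80.000 18.000
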